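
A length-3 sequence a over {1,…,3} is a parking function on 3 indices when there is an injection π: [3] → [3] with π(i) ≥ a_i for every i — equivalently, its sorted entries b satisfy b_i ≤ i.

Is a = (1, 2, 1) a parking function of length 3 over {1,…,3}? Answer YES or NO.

YES

Sorted: b = (1, 1, 2).
  b_1=1 ≤ 1
  b_2=1 ≤ 2
  b_3=2 ≤ 3
All bounds hold ⇒ YES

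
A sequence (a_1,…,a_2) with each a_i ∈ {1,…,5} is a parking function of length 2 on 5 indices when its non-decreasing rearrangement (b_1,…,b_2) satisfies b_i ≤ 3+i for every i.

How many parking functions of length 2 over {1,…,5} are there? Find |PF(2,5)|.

|PF| = 4·6^1 = 4 · 6 = 24 (Pollak)
Example (1,1) → sorted (1,1): b_i ≤ 3+i ∀i, a PF.

24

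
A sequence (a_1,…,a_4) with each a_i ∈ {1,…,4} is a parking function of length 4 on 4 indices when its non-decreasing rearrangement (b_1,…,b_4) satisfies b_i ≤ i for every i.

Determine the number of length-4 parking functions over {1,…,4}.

|PF| = 1·5^3 = 1·125 = 125
Check (1,1,1,4) → sorted (1,1,1,4): b_i ≤ i ∀i, a PF.

125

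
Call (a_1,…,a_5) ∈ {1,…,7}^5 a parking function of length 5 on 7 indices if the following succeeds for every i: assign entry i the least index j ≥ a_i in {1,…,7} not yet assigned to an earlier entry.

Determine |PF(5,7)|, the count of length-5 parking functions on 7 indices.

#PF = (7+1−5)·(7+1)^{5−1} = 3×4096 = 12288 [KW]
One tuple (4,4,7,2,5) → sorted (2,4,4,5,7): b_i ≤ 2+i ∀i, a PF.

12288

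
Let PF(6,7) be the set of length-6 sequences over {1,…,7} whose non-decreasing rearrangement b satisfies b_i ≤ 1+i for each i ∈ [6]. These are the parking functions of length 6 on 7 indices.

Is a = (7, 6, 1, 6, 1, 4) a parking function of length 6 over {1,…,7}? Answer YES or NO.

NO

Rearranged: b = (1, 1, 4, 6, 6, 7).
  b_1=1 ≤ 2
  b_2=1 ≤ 3
  b_3=4 ≤ 4
  b_4=6 > 5
  fails at i=4 ⇒ NO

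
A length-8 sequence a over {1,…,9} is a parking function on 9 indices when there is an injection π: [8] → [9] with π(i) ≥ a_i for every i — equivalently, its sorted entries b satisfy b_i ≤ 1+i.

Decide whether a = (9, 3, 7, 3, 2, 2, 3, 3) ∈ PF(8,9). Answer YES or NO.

Rearranged: b = (2, 2, 3, 3, 3, 3, 7, 9).
  b_1=2 ≤ 2
  b_2=2 ≤ 3
  b_3=3 ≤ 4
  b_4=3 ≤ 5
  b_5=3 ≤ 6
  b_6=3 ≤ 7
  b_7=7 ≤ 8
  b_8=9 ≤ 9
All bounds hold ⇒ YES

YES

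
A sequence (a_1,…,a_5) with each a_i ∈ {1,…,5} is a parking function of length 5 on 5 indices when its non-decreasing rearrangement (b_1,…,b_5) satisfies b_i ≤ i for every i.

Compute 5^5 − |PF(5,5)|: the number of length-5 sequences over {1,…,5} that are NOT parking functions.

#PF = 1·6^4 = 1·1296 = 1296 (Pollak)
Example (4,1,4,5,5) → sorted (1,4,4,5,5): b_2=4>2, not a PF.
5^5 − 1296 = 3125 − 1296 = 1829

1829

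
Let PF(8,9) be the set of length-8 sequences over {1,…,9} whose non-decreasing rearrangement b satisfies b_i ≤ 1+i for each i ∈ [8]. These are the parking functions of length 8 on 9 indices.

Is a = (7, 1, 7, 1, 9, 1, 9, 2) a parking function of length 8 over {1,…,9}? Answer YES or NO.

Rearranged: b = (1, 1, 1, 2, 7, 7, 9, 9).
  b_1=1 ≤ 2
  b_2=1 ≤ 3
  b_3=1 ≤ 4
  b_4=2 ≤ 5
  b_5=7 > 6
  fails at i=5 ⇒ NO

NO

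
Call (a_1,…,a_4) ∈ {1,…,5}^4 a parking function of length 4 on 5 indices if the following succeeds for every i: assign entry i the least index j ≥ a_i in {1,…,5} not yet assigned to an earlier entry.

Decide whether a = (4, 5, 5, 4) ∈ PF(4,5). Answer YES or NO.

Order a: b = (4, 4, 5, 5).
  b_1=4 > 2
  fails at i=1 ⇒ NO

NO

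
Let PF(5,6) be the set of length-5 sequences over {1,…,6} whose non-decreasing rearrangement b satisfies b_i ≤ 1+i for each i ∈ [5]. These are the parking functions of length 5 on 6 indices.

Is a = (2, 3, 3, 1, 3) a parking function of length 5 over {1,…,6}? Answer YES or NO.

YES

Rearranged: b = (1, 2, 3, 3, 3).
  b_1=1 ≤ 2
  b_2=2 ≤ 3
  b_3=3 ≤ 4
  b_4=3 ≤ 5
  b_5=3 ≤ 6
All bounds hold ⇒ YES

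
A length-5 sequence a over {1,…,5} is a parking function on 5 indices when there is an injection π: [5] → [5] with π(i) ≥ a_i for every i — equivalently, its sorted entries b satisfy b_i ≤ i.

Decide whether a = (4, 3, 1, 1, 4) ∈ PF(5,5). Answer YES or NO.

Sorted: b = (1, 1, 3, 4, 4).
  b_1=1 ≤ 1
  b_2=1 ≤ 2
  b_3=3 ≤ 3
  b_4=4 ≤ 4
  b_5=4 ≤ 5
All bounds hold ⇒ YES

YES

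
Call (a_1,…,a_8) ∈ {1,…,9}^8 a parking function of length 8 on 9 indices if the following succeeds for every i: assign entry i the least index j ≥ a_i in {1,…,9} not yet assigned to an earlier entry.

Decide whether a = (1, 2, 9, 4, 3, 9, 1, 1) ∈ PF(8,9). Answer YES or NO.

Order a: b = (1, 1, 1, 2, 3, 4, 9, 9).
  b_1=1 ≤ 2
  b_2=1 ≤ 3
  b_3=1 ≤ 4
  b_4=2 ≤ 5
  b_5=3 ≤ 6
  b_6=4 ≤ 7
  b_7=9 > 8
  fails at i=7 ⇒ NO

NO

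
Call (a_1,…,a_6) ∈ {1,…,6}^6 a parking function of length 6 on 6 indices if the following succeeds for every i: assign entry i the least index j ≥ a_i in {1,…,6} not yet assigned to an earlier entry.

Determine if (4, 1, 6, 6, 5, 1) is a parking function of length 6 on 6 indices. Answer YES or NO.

Sorted: b = (1, 1, 4, 5, 6, 6).
  b_1=1 ≤ 1
  b_2=1 ≤ 2
  b_3=4 > 3
  fails at i=3 ⇒ NO

NO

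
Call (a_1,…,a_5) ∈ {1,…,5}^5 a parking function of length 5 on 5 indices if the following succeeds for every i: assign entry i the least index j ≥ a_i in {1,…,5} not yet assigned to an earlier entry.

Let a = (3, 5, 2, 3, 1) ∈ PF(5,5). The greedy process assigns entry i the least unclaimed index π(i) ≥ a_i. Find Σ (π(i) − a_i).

1

Σπ = 5·6/2 = 15 (π permutes [5]); Σa = 3+5+2+3+1 = 14; disp = 15−14 = 1.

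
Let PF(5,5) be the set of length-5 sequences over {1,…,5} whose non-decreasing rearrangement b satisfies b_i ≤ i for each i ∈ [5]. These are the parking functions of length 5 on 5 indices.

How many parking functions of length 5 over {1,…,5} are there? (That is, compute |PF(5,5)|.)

1296

|PF| = (5+1−5)·(5+1)^{5−1} = 1·1296 = 1296
Example (4,1,4,2,1) → sorted (1,1,2,4,4): b_i ≤ i ∀i, a PF.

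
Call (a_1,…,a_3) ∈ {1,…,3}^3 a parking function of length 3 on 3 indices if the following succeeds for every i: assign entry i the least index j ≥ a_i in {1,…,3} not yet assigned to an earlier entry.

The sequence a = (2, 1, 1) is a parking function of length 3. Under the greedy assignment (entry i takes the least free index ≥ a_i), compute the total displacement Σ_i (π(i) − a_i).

Σπ = 3·4/2 = 6 (π permutes [3]); Σa = 2+1+1 = 4; disp = 6−4 = 2.

2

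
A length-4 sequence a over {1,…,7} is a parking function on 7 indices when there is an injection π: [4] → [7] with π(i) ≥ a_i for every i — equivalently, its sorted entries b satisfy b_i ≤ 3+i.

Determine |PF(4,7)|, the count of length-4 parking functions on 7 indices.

|PF(4,7)| = 4·8^3 = 4 · 512 = 2048 [KW]
One tuple (4,3,5,2) → sorted (2,3,4,5): b_i ≤ 3+i ∀i, a PF.

2048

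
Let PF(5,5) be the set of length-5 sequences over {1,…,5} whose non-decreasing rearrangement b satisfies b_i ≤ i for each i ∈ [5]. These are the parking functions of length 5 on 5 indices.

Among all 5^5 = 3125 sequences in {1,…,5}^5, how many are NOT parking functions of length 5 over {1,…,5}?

Count = 1·6^4 = 1·1296 = 1296 (Pollak)
E.g. (5,3,3,2,4) → sorted (2,3,3,4,5): b_1=2>1, not a PF.
So 3125 − 1296 = 1829 fail.

1829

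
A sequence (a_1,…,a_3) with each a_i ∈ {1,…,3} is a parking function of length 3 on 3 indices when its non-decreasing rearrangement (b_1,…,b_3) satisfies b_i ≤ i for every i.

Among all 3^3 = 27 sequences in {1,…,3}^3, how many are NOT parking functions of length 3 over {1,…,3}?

#PF = (3+1−3)·(3+1)^{3−1} = 1×16 = 16
Check (3,2,3) → sorted (2,3,3): b_1=2>1, not a PF.
3^3 − 16 = 27 − 16 = 11

11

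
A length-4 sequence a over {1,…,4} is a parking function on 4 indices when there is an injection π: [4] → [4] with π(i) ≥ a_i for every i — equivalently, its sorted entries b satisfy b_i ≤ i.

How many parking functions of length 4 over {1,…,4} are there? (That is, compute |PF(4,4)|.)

Count = (4+1−4)·(4+1)^{4−1} = 1×125 = 125 (Konheim–Weiss)
Check (3,1,2,4) → sorted (1,2,3,4): b_i ≤ i ∀i, a PF.

125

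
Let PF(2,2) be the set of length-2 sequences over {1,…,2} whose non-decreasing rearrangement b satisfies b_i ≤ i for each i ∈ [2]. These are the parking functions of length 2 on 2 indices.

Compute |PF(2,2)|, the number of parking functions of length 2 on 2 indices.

|PF| = (2+1−2)·(2+1)^{2−1} = 1 · 3 = 3 [KW]
One tuple (1,2) → sorted (1,2): b_i ≤ i ∀i, a PF.

3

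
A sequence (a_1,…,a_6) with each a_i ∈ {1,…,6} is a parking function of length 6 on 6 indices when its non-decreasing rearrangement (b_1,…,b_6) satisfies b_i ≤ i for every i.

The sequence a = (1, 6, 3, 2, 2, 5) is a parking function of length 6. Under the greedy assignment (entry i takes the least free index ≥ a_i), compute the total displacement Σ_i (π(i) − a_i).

Σπ = 6·7/2 = 21 (π permutes [6]); Σa = 1+6+3+2+2+5 = 19; disp = 21−19 = 2.

2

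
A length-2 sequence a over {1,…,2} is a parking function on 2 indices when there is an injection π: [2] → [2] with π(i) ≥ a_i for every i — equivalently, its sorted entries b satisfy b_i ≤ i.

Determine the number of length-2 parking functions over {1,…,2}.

3

#PF = (2+1−2)·(2+1)^{2−1} = 1×3 = 3 (Pollak)
One tuple (2,1) → sorted (1,2): b_i ≤ i ∀i, a PF.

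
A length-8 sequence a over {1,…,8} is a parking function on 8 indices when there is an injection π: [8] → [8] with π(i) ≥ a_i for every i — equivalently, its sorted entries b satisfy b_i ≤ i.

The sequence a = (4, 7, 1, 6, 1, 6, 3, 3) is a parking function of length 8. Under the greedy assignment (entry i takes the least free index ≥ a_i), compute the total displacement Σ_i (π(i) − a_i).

5

Σπ(i) = 1+…+8 = 36; Σa = 4+7+1+6+1+6+3+3 = 31; disp = 36−31 = 5.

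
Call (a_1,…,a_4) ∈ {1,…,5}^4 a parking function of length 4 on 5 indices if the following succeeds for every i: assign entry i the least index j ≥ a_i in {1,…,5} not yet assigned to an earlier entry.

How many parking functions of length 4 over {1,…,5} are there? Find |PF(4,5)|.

432

|PF| = (6−4)·6^(4−1) = 2×216 = 432 (Konheim–Weiss)
Check (3,1,2,3) → sorted (1,2,3,3): b_i ≤ 1+i ∀i, a PF.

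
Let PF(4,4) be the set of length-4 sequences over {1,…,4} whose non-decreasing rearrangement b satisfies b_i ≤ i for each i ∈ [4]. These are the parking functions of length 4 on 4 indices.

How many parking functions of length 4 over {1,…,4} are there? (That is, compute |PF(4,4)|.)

125

|PF(4,4)| = (5−4)·5^(4−1) = 1 · 125 = 125 (Pollak)
E.g. (2,3,1,1) → sorted (1,1,2,3): b_i ≤ i ∀i, a PF.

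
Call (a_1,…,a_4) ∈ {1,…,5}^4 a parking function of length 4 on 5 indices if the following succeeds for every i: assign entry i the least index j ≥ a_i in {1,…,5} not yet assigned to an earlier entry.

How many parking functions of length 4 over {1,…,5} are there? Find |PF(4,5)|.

Count = (6−4)·6^(4−1) = 2·216 = 432 [KW]
Example (1,1,1,1) → sorted (1,1,1,1): b_i ≤ 1+i ∀i, a PF.

432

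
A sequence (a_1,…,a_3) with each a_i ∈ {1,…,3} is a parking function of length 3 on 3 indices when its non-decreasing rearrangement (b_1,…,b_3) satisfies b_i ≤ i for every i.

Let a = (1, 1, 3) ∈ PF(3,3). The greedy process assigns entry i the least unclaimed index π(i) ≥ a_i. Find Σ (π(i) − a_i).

1

Σπ = 3·4/2 = 6 (π permutes [3]); Σa = 1+1+3 = 5; disp = 6−5 = 1.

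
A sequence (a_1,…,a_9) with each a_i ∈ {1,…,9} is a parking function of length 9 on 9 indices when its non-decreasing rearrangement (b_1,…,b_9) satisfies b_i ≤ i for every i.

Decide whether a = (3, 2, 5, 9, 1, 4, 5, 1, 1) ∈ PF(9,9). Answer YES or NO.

YES

Rearranged: b = (1, 1, 1, 2, 3, 4, 5, 5, 9).
  b_1=1 ≤ 1
  b_2=1 ≤ 2
  b_3=1 ≤ 3
  b_4=2 ≤ 4
  b_5=3 ≤ 5
  b_6=4 ≤ 6
  b_7=5 ≤ 7
  b_8=5 ≤ 8
  b_9=9 ≤ 9
All bounds hold ⇒ YES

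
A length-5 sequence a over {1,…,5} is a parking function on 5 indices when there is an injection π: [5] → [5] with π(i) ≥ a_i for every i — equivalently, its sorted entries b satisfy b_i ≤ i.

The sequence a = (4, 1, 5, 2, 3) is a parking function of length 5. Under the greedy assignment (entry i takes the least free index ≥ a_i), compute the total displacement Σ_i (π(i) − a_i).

0

Σπ(i) = 1+…+5 = 15; Σa = 4+1+5+2+3 = 15; disp = 15−15 = 0.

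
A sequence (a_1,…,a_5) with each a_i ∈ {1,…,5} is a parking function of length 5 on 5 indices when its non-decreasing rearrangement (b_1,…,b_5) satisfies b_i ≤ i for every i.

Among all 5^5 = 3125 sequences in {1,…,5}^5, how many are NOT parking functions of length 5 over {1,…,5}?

|PF| = (5−5+1)·(5+1)^(5−1) = 1·1296 = 1296 (Konheim–Weiss)
E.g. (5,5,5,5,2) → sorted (2,5,5,5,5): b_1=2>1, not a PF.
5^5 − 1296 = 3125 − 1296 = 1829

1829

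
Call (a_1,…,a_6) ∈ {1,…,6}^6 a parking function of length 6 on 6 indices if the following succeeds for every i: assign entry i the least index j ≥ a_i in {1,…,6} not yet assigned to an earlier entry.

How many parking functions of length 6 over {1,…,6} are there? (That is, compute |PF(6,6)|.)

16807

#PF = (7−6)·7^(6−1) = 1·16807 = 16807 (Konheim–Weiss)
One tuple (6,4,1,4,2,1) → sorted (1,1,2,4,4,6): b_i ≤ i ∀i, a PF.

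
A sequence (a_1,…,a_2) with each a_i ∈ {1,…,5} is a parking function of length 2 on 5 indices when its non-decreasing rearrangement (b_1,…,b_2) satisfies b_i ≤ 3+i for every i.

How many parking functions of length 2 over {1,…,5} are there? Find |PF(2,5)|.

24

|PF| = 4·6^1 = 4×6 = 24 [KW]
E.g. (1,2) → sorted (1,2): b_i ≤ 3+i ∀i, a PF.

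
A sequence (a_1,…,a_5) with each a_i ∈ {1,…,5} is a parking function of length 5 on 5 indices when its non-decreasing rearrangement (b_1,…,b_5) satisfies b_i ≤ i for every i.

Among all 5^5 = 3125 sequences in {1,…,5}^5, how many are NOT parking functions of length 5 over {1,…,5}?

|PF(5,5)| = (5+1−5)·(5+1)^{5−1} = 1·1296 = 1296
Example (5,5,2,4,2) → sorted (2,2,4,5,5): b_1=2>1, not a PF.
5^5 − 1296 = 3125 − 1296 = 1829

1829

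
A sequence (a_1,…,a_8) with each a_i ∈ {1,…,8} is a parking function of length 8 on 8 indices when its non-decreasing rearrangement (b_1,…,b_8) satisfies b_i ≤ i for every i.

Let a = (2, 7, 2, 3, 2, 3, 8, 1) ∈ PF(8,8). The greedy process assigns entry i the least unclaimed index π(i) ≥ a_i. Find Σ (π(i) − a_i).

8

Σπ(i) = 1+…+8 = 36; Σa = 2+7+2+3+2+3+8+1 = 28; disp = 36−28 = 8.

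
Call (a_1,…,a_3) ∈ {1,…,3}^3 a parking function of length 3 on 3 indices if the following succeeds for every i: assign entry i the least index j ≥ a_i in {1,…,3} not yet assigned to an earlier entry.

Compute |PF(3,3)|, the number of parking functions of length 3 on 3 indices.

|PF(3,3)| = (3−3+1)·(3+1)^(3−1) = 1×16 = 16 [KW]
Check (1,2,1) → sorted (1,1,2): b_i ≤ i ∀i, a PF.

16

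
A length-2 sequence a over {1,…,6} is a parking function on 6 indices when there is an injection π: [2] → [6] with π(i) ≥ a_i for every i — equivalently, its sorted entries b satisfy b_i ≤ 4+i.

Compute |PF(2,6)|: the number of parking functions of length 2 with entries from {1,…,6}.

|PF(2,6)| = (6−2+1)·(6+1)^(2−1) = 5×7 = 35
Check (3,3) → sorted (3,3): b_i ≤ 4+i ∀i, a PF.

35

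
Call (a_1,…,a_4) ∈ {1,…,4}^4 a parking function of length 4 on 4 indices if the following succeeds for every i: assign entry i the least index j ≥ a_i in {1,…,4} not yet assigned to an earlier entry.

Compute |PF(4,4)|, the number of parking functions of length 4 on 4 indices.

125

Count = (4+1−4)·(4+1)^{4−1} = 1×125 = 125 [KW]
One tuple (1,1,2,2) → sorted (1,1,2,2): b_i ≤ i ∀i, a PF.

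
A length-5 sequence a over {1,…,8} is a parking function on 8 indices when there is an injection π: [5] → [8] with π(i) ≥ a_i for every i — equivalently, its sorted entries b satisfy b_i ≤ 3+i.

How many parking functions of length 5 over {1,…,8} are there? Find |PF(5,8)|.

#PF = 4·9^4 = 4 · 6561 = 26244 [KW]
One tuple (2,2,8,3,2) → sorted (2,2,2,3,8): b_i ≤ 3+i ∀i, a PF.

26244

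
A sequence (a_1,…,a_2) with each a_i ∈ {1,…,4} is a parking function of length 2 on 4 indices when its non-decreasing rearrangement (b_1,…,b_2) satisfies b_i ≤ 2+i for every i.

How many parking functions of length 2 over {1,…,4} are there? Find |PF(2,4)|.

Count = 3·5^1 = 3 · 5 = 15 [KW]
Example (3,2) → sorted (2,3): b_i ≤ 2+i ∀i, a PF.

15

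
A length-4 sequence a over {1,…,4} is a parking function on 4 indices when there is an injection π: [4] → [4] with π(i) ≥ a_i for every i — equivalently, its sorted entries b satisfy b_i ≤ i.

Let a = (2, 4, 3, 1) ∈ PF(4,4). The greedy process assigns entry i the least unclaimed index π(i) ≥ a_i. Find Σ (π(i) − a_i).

Σπ = 4·5/2 = 10 (π permutes [4]); Σa = 2+4+3+1 = 10; disp = 10−10 = 0.

0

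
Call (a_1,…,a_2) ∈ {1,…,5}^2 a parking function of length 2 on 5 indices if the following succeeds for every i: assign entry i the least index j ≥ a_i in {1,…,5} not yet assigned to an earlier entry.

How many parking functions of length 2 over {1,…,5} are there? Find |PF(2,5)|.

24

|PF(2,5)| = 4·6^1 = 4·6 = 24 [KW]
Example (4,2) → sorted (2,4): b_i ≤ 3+i ∀i, a PF.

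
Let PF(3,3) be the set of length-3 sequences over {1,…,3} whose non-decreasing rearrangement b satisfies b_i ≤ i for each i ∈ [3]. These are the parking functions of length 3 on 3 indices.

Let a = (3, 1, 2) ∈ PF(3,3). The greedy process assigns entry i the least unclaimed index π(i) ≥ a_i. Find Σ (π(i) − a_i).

Σπ(i) = 1+…+3 = 6; Σa = 3+1+2 = 6; disp = 6−6 = 0.

0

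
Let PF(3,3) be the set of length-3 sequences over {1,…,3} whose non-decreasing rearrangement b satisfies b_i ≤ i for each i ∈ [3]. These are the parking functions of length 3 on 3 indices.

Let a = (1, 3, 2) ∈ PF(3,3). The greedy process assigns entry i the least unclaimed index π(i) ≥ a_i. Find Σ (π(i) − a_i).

0

Σπ = 6 ({1..3} each once); Σa = 1+3+2 = 6; disp = 6−6 = 0.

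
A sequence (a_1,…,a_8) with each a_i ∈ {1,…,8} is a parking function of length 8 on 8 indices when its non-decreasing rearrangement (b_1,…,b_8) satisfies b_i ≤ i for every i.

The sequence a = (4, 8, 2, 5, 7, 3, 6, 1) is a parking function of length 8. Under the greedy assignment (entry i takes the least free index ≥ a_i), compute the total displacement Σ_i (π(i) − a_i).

0

Σπ(i) = 1+…+8 = 36; Σa = 4+8+2+5+7+3+6+1 = 36; disp = 36−36 = 0.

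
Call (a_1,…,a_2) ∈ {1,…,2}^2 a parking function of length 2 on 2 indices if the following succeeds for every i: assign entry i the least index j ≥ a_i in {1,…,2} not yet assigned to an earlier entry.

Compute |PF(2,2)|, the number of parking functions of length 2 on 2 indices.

3

|PF(2,2)| = (2−2+1)·(2+1)^(2−1) = 1×3 = 3 (Pollak)
E.g. (2,1) → sorted (1,2): b_i ≤ i ∀i, a PF.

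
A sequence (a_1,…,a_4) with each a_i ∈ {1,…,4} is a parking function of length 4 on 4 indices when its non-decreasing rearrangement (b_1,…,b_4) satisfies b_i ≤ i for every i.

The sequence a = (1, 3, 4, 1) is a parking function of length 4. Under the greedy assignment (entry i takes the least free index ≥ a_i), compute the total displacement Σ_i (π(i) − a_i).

Σπ = 4·5/2 = 10 (π permutes [4]); Σa = 1+3+4+1 = 9; disp = 10−9 = 1.

1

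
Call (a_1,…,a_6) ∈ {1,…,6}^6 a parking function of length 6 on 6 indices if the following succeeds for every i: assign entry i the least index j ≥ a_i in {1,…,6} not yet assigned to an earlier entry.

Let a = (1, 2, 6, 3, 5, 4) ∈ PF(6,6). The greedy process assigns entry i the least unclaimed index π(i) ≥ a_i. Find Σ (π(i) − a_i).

0

Σπ = 6·7/2 = 21 (π permutes [6]); Σa = 1+2+6+3+5+4 = 21; disp = 21−21 = 0.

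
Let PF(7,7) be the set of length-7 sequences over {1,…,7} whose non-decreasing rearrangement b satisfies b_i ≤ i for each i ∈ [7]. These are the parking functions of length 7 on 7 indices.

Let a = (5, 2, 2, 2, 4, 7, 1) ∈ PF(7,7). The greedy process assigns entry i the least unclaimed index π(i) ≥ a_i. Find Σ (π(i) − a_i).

Σπ(i) = 1+…+7 = 28; Σa = 5+2+2+2+4+7+1 = 23; disp = 28−23 = 5.

5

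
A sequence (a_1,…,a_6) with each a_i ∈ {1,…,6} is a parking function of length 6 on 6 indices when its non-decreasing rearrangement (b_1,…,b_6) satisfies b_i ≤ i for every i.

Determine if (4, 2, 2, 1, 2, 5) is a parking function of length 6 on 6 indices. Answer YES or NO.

Order a: b = (1, 2, 2, 2, 4, 5).
  b_1=1 ≤ 1
  b_2=2 ≤ 2
  b_3=2 ≤ 3
  b_4=2 ≤ 4
  b_5=4 ≤ 5
  b_6=5 ≤ 6
All bounds hold ⇒ YES

YES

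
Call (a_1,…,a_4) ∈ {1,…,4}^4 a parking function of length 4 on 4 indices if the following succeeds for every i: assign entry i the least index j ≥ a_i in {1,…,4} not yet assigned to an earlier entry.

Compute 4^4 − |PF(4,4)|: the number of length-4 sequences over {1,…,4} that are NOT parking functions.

131

|PF| = 1·5^3 = 1·125 = 125 (Pollak)
E.g. (4,2,3,3) → sorted (2,3,3,4): b_1=2>1, not a PF.
Total 256; non-PF = 256−125 = 131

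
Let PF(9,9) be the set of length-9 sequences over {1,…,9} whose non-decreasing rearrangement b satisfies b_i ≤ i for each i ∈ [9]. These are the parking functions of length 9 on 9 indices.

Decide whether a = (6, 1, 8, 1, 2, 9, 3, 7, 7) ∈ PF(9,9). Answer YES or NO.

NO

Order a: b = (1, 1, 2, 3, 6, 7, 7, 8, 9).
  b_1=1 ≤ 1
  b_2=1 ≤ 2
  b_3=2 ≤ 3
  b_4=3 ≤ 4
  b_5=6 > 5
  fails at i=5 ⇒ NO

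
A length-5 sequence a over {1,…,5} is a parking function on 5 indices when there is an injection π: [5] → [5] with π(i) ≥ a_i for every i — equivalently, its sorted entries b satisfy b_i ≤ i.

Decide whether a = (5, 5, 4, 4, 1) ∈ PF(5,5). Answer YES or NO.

Sorted: b = (1, 4, 4, 5, 5).
  b_1=1 ≤ 1
  b_2=4 > 2
  fails at i=2 ⇒ NO

NO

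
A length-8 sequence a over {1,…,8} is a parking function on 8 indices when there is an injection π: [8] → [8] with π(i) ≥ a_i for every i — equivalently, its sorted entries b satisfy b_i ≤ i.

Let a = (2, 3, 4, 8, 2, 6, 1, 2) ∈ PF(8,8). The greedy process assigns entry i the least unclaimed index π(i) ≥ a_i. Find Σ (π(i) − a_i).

8

Σπ = 8·9/2 = 36 (π permutes [8]); Σa = 2+3+4+8+2+6+1+2 = 28; disp = 36−28 = 8.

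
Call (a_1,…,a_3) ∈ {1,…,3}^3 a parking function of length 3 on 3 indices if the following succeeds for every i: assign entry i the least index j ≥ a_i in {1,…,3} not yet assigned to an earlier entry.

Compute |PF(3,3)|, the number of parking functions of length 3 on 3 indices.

16

|PF(3,3)| = (3+1−3)·(3+1)^{3−1} = 1×16 = 16
Example (2,1,2) → sorted (1,2,2): b_i ≤ i ∀i, a PF.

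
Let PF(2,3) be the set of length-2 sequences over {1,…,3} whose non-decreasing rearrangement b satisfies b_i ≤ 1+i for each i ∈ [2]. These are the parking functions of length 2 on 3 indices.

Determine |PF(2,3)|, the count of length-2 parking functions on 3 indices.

8

Count = (3−2+1)·(3+1)^(2−1) = 2×4 = 8 (Konheim–Weiss)
Example (1,3) → sorted (1,3): b_i ≤ 1+i ∀i, a PF.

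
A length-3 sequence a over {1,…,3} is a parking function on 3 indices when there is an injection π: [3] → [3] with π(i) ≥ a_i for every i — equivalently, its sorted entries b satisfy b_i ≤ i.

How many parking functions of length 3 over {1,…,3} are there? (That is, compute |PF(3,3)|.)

16

|PF| = (3+1−3)·(3+1)^{3−1} = 1×16 = 16 (Pollak)
Check (3,1,1) → sorted (1,1,3): b_i ≤ i ∀i, a PF.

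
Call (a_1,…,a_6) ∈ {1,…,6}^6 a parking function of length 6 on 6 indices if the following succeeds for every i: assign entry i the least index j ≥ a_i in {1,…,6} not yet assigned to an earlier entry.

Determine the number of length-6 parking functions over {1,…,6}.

Count = (6−6+1)·(6+1)^(6−1) = 1×16807 = 16807 (Pollak)
One tuple (4,2,2,3,1,6) → sorted (1,2,2,3,4,6): b_i ≤ i ∀i, a PF.

16807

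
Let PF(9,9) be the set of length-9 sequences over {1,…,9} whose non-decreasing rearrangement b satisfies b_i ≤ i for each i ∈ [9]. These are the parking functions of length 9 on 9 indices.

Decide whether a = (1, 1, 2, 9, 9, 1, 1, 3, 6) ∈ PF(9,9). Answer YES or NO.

Order a: b = (1, 1, 1, 1, 2, 3, 6, 9, 9).
  b_1=1 ≤ 1
  b_2=1 ≤ 2
  b_3=1 ≤ 3
  b_4=1 ≤ 4
  b_5=2 ≤ 5
  b_6=3 ≤ 6
  b_7=6 ≤ 7
  b_8=9 > 8
  fails at i=8 ⇒ NO

NO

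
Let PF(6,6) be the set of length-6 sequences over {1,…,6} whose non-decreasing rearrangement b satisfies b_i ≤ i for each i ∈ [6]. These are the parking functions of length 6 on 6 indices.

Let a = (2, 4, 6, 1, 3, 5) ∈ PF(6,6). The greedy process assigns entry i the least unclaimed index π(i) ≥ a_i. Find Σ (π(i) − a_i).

0

Σπ = 6·7/2 = 21 (π permutes [6]); Σa = 2+4+6+1+3+5 = 21; disp = 21−21 = 0.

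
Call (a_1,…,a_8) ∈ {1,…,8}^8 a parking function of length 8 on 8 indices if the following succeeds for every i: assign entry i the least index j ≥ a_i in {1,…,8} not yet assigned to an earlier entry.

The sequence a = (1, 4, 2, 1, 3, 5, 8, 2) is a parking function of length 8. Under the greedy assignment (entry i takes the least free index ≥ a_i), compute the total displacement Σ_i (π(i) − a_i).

10

Σπ(i) = 1+…+8 = 36; Σa = 1+4+2+1+3+5+8+2 = 26; disp = 36−26 = 10.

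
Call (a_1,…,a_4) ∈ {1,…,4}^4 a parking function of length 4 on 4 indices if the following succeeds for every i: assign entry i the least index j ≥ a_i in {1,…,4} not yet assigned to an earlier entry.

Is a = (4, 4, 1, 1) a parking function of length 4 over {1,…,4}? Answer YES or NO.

NO

Order a: b = (1, 1, 4, 4).
  b_1=1 ≤ 1
  b_2=1 ≤ 2
  b_3=4 > 3
  fails at i=3 ⇒ NO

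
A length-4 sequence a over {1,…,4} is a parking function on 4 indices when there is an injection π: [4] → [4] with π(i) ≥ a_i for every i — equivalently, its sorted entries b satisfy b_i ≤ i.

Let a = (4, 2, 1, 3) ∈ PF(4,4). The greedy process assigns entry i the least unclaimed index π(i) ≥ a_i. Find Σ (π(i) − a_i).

0

Σπ(i) = 1+…+4 = 10; Σa = 4+2+1+3 = 10; disp = 10−10 = 0.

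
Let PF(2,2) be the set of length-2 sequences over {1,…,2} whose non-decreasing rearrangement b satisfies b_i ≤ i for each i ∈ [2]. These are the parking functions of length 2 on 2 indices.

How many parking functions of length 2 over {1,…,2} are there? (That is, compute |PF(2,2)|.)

|PF| = (2+1−2)·(2+1)^{2−1} = 1×3 = 3
E.g. (2,1) → sorted (1,2): b_i ≤ i ∀i, a PF.

3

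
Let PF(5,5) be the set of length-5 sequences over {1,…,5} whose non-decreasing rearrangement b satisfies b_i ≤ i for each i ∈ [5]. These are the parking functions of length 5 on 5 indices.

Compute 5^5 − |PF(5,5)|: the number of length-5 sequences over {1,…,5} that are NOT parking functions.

1829

#PF = (5+1−5)·(5+1)^{5−1} = 1·1296 = 1296 (Konheim–Weiss)
One tuple (2,1,5,5,5) → sorted (1,2,5,5,5): b_3=5>3, not a PF.
So 3125 − 1296 = 1829 fail.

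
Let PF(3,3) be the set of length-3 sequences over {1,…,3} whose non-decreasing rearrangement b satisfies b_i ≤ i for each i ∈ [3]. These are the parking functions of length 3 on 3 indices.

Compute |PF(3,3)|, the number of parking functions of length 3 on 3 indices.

#PF = (3+1−3)·(3+1)^{3−1} = 1 · 16 = 16
Check (3,1,1) → sorted (1,1,3): b_i ≤ i ∀i, a PF.

16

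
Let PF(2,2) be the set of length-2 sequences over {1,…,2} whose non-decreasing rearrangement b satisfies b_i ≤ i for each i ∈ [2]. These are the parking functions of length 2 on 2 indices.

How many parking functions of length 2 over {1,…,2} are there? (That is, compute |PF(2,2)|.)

|PF(2,2)| = (3−2)·3^(2−1) = 1 · 3 = 3 [KW]
Check (1,1) → sorted (1,1): b_i ≤ i ∀i, a PF.

3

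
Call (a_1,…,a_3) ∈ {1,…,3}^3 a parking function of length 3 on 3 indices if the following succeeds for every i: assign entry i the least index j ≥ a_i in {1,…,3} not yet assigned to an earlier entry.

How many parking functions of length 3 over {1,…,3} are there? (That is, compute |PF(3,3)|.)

16

#PF = (3+1−3)·(3+1)^{3−1} = 1×16 = 16
Check (1,1,3) → sorted (1,1,3): b_i ≤ i ∀i, a PF.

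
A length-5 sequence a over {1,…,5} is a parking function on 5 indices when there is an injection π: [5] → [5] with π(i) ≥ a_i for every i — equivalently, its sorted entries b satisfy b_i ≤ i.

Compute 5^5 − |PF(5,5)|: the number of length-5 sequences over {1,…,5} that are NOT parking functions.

|PF| = 1·6^4 = 1 · 1296 = 1296
Example (4,4,1,4,5) → sorted (1,4,4,4,5): b_2=4>2, not a PF.
Total 3125; non-PF = 3125−1296 = 1829

1829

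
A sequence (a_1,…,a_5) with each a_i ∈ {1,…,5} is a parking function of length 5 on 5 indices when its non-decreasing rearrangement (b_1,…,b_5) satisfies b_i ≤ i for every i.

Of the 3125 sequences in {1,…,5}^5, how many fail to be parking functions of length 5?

|PF| = 1·6^4 = 1×1296 = 1296 [KW]
E.g. (4,1,5,3,5) → sorted (1,3,4,5,5): b_2=3>2, not a PF.
Total 3125; non-PF = 3125−1296 = 1829

1829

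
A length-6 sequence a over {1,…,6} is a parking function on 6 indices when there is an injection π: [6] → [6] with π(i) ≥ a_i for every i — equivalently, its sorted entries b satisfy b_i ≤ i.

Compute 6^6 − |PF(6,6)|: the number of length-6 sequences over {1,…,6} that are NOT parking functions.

29849

Count = 1·7^5 = 1 · 16807 = 16807 [KW]
One tuple (6,5,6,6,5,1) → sorted (1,5,5,6,6,6): b_2=5>2, not a PF.
6^6 − 16807 = 46656 − 16807 = 29849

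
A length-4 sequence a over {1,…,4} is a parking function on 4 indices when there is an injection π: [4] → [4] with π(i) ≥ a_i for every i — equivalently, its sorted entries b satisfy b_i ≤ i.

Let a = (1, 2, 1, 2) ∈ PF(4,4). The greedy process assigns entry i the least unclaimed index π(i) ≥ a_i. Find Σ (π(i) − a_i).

Σπ = 10 ({1..4} each once); Σa = 1+2+1+2 = 6; disp = 10−6 = 4.

4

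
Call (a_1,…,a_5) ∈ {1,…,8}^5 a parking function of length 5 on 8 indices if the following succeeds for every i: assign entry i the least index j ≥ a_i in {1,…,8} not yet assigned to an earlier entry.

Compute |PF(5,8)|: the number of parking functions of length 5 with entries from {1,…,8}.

|PF| = 4·9^4 = 4×6561 = 26244 (Konheim–Weiss)
One tuple (8,3,5,5,2) → sorted (2,3,5,5,8): b_i ≤ 3+i ∀i, a PF.

26244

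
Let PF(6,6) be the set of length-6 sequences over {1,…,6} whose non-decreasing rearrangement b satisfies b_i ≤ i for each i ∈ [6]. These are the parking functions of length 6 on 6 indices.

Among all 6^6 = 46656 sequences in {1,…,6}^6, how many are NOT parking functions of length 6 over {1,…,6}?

|PF| = 1·7^5 = 1×16807 = 16807 (Pollak)
Check (6,3,5,6,6,4) → sorted (3,4,5,6,6,6): b_1=3>1, not a PF.
So 46656 − 16807 = 29849 fail.

29849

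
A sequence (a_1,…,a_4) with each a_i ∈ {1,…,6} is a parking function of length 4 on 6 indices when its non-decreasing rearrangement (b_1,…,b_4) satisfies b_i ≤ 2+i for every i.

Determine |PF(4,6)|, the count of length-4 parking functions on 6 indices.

1029

|PF| = (7−4)·7^(4−1) = 3·343 = 1029 (Konheim–Weiss)
E.g. (2,2,5,2) → sorted (2,2,2,5): b_i ≤ 2+i ∀i, a PF.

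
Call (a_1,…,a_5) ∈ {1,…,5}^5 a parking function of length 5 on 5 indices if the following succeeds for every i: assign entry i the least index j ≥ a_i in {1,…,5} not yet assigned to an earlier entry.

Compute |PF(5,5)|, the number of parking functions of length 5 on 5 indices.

1296

|PF(5,5)| = (5+1−5)·(5+1)^{5−1} = 1·1296 = 1296
E.g. (1,4,2,1,4) → sorted (1,1,2,4,4): b_i ≤ i ∀i, a PF.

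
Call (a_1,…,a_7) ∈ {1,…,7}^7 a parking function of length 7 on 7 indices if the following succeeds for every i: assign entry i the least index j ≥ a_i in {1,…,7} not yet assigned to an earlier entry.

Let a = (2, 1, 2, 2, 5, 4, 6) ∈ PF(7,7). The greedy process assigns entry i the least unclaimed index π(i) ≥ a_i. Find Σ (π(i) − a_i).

Σπ = 28 ({1..7} each once); Σa = 2+1+2+2+5+4+6 = 22; disp = 28−22 = 6.

6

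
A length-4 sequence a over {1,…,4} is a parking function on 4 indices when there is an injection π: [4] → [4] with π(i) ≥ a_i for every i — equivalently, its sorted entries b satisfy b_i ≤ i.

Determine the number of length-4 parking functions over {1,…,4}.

#PF = (4−4+1)·(4+1)^(4−1) = 1·125 = 125 [KW]
One tuple (1,1,4,1) → sorted (1,1,1,4): b_i ≤ i ∀i, a PF.

125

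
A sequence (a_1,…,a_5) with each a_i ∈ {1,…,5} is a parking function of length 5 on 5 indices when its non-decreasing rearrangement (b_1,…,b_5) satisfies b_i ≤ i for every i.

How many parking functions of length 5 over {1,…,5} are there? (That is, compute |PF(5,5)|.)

1296

|PF(5,5)| = (5−5+1)·(5+1)^(5−1) = 1×1296 = 1296 (Pollak)
Example (1,2,3,2,2) → sorted (1,2,2,2,3): b_i ≤ i ∀i, a PF.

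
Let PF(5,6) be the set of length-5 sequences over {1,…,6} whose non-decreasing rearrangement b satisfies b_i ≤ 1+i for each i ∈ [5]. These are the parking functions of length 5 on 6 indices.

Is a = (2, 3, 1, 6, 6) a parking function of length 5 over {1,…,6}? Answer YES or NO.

NO

Sorted: b = (1, 2, 3, 6, 6).
  b_1=1 ≤ 2
  b_2=2 ≤ 3
  b_3=3 ≤ 4
  b_4=6 > 5
  fails at i=4 ⇒ NO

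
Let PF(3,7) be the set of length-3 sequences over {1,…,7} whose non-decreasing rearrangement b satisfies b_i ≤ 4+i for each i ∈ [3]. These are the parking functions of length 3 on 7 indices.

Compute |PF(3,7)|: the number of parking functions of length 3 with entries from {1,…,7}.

#PF = 5·8^2 = 5·64 = 320 (Pollak)
Check (6,1,2) → sorted (1,2,6): b_i ≤ 4+i ∀i, a PF.

320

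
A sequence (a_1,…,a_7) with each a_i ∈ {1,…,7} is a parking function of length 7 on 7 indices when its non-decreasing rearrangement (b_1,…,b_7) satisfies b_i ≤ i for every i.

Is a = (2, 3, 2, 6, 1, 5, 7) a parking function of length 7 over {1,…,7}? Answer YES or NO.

YES

Rearranged: b = (1, 2, 2, 3, 5, 6, 7).
  b_1=1 ≤ 1
  b_2=2 ≤ 2
  b_3=2 ≤ 3
  b_4=3 ≤ 4
  b_5=5 ≤ 5
  b_6=6 ≤ 6
  b_7=7 ≤ 7
All bounds hold ⇒ YES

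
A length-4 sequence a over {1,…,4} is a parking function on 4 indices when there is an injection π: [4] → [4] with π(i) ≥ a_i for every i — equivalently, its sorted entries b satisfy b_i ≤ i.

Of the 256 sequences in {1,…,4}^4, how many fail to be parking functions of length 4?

|PF(4,4)| = 1·5^3 = 1 · 125 = 125 [KW]
E.g. (4,4,2,4) → sorted (2,4,4,4): b_1=2>1, not a PF.
4^4 − 125 = 256 − 125 = 131

131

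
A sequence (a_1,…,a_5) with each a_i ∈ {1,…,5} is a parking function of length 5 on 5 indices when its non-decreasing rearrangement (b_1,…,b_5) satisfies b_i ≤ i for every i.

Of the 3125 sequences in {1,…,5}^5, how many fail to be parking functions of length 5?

|PF(5,5)| = 1·6^4 = 1×1296 = 1296 (Pollak)
One tuple (5,5,1,5,1) → sorted (1,1,5,5,5): b_3=5>3, not a PF.
5^5 − 1296 = 3125 − 1296 = 1829

1829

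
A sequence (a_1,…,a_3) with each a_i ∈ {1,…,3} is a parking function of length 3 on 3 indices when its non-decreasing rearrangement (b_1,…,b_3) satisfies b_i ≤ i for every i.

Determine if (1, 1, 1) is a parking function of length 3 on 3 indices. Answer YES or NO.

Sorted: b = (1, 1, 1).
  b_1=1 ≤ 1
  b_2=1 ≤ 2
  b_3=1 ≤ 3
All bounds hold ⇒ YES

YES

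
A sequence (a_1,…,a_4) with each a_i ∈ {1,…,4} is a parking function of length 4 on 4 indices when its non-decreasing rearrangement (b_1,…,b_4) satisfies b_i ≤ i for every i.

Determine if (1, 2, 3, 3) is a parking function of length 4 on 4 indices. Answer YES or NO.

YES

Sorted: b = (1, 2, 3, 3).
  b_1=1 ≤ 1
  b_2=2 ≤ 2
  b_3=3 ≤ 3
  b_4=3 ≤ 4
All bounds hold ⇒ YES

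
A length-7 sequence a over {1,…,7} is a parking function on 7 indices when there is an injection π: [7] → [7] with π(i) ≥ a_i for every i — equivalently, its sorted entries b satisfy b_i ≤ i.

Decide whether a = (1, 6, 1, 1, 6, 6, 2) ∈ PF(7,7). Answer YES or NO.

NO

Sorted: b = (1, 1, 1, 2, 6, 6, 6).
  b_1=1 ≤ 1
  b_2=1 ≤ 2
  b_3=1 ≤ 3
  b_4=2 ≤ 4
  b_5=6 > 5
  fails at i=5 ⇒ NO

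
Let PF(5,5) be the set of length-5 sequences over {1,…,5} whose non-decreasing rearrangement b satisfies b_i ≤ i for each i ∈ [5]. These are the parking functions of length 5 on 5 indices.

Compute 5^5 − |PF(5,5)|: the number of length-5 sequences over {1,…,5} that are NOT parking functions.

Count = (5−5+1)·(5+1)^(5−1) = 1 · 1296 = 1296 (Pollak)
Check (4,3,5,5,5) → sorted (3,4,5,5,5): b_1=3>1, not a PF.
5^5 − 1296 = 3125 − 1296 = 1829

1829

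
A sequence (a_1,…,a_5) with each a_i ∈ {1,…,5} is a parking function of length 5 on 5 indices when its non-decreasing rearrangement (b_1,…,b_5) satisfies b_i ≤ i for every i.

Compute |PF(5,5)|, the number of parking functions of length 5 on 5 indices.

1296

#PF = (5+1−5)·(5+1)^{5−1} = 1 · 1296 = 1296 (Pollak)
Example (2,4,1,4,2) → sorted (1,2,2,4,4): b_i ≤ i ∀i, a PF.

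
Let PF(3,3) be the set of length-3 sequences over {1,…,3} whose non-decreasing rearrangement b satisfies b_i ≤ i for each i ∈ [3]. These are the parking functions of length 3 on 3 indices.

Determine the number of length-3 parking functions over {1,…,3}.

16

Count = (3+1−3)·(3+1)^{3−1} = 1·16 = 16 (Pollak)
One tuple (1,3,2) → sorted (1,2,3): b_i ≤ i ∀i, a PF.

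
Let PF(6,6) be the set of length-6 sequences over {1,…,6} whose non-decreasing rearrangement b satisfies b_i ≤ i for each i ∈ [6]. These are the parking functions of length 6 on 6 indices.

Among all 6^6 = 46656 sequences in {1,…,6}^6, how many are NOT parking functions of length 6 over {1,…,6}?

29849

Count = (6−6+1)·(6+1)^(6−1) = 1×16807 = 16807
Check (5,4,5,6,4,4) → sorted (4,4,4,5,5,6): b_1=4>1, not a PF.
So 46656 − 16807 = 29849 fail.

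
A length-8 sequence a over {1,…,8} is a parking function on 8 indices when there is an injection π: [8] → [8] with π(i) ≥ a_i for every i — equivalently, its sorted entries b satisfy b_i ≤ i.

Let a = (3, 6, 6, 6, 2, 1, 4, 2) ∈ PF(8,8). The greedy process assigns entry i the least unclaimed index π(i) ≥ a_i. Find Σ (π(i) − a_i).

Σπ = 36 ({1..8} each once); Σa = 3+6+6+6+2+1+4+2 = 30; disp = 36−30 = 6.

6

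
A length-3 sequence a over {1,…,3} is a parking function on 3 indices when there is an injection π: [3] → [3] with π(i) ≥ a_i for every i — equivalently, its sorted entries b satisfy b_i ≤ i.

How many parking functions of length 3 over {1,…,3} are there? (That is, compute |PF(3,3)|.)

#PF = (3+1−3)·(3+1)^{3−1} = 1·16 = 16
One tuple (3,1,2) → sorted (1,2,3): b_i ≤ i ∀i, a PF.

16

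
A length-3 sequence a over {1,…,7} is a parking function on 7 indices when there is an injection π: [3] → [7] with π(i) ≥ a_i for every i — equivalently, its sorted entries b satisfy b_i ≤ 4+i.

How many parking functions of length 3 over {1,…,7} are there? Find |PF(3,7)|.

320

#PF = (8−3)·8^(3−1) = 5×64 = 320 (Konheim–Weiss)
Example (3,2,3) → sorted (2,3,3): b_i ≤ 4+i ∀i, a PF.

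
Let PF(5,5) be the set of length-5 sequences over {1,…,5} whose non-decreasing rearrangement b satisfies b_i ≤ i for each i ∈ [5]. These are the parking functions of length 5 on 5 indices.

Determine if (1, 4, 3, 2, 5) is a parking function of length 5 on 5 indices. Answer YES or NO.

Sorted: b = (1, 2, 3, 4, 5).
  b_1=1 ≤ 1
  b_2=2 ≤ 2
  b_3=3 ≤ 3
  b_4=4 ≤ 4
  b_5=5 ≤ 5
All bounds hold ⇒ YES

YES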